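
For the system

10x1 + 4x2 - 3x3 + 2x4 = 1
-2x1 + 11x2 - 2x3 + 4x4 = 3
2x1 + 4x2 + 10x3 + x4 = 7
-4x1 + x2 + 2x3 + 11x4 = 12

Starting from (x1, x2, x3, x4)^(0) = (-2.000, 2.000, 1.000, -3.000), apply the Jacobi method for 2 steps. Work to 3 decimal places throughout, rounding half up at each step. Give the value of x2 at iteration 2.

0.418

Iteration 1:
  x1 = (1 - (4)·2.000 - (-3)·1.000 - (2)·-3.000) / (10) = 0.200
  x2 = (3 - (-2)·-2.000 - (-2)·1.000 - (4)·-3.000) / (11) = 1.182
  x3 = (7 - (2)·-2.000 - (4)·2.000 - (1)·-3.000) / (10) = 0.600
  x4 = (12 - (-4)·-2.000 - (1)·2.000 - (2)·1.000) / (11) = 0.000
Iteration 2:
  x1 = (1 - (4)·1.182 - (-3)·0.600 - (2)·0.000) / (10) = -0.193
  x2 = (3 - (-2)·0.200 - (-2)·0.600 - (4)·0.000) / (11) = 0.418
  x3 = (7 - (2)·0.200 - (4)·1.182 - (1)·0.000) / (10) = 0.187
  x4 = (12 - (-4)·0.200 - (1)·1.182 - (2)·0.600) / (11) = 0.947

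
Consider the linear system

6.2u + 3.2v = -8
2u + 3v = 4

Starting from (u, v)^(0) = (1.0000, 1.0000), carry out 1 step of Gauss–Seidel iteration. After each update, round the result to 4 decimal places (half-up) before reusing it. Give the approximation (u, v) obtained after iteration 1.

(-1.8065, 2.5377)

Iteration 1:
  u = (-8 - (3.2)·1.0000) / (6.2) = -1.8065
  v = (4 - (2)·-1.8065) / (3) = 2.5377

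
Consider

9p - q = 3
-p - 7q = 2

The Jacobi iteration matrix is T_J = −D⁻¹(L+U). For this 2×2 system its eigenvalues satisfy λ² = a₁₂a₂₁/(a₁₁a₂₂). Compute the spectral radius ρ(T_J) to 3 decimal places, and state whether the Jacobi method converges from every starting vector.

a₁₂a₂₁/(a₁₁a₂₂) = (-1)·(-1) / ((9)·(-7)) = -0.015873
ρ = √|-0.015873| = √0.015873 = 0.126
ρ < 1, so Jacobi converges

0.126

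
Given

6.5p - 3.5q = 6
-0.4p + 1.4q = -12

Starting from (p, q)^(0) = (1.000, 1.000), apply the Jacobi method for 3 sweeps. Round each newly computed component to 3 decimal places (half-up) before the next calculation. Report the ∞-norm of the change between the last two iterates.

Iteration 1:
  p = (6 - (-3.5)·1.000) / (6.5) = 1.462
  q = (-12 - (-0.4)·1.000) / (1.4) = -8.286
Iteration 2:
  p = (6 - (-3.5)·-8.286) / (6.5) = -3.539
  q = (-12 - (-0.4)·1.462) / (1.4) = -8.154
Iteration 3:
  p = (6 - (-3.5)·-8.154) / (6.5) = -3.468
  q = (-12 - (-0.4)·-3.539) / (1.4) = -9.583
Change: (0.071, -1.429) → max |·| = 1.429

1.429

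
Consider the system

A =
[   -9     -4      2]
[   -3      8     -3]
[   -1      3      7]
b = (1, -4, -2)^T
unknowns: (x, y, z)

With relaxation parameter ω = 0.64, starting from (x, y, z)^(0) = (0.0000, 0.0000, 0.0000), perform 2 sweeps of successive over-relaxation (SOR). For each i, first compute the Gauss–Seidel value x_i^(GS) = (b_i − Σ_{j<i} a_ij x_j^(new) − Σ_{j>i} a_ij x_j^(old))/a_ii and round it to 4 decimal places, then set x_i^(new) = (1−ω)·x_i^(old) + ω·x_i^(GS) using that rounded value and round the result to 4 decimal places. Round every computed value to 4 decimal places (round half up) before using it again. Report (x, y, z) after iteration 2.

Iteration 1:
  x: GS value = (1 - (-4)·0.0000 - (2)·0.0000) / (-9) = -0.1111;  x ← (1−ω)·0.0000 + ω·-0.1111 = -0.0711
  y: GS value = (-4 - (-3)·-0.0711 - (-3)·0.0000) / (8) = -0.5267;  y ← (1−ω)·0.0000 + ω·-0.5267 = -0.3371
  z: GS value = (-2 - (-1)·-0.0711 - (3)·-0.3371) / (7) = -0.1514;  z ← (1−ω)·0.0000 + ω·-0.1514 = -0.0969
Iteration 2:
  x: GS value = (1 - (-4)·-0.3371 - (2)·-0.0969) / (-9) = 0.0172;  x ← (1−ω)·-0.0711 + ω·0.0172 = -0.0146
  y: GS value = (-4 - (-3)·-0.0146 - (-3)·-0.0969) / (8) = -0.5418;  y ← (1−ω)·-0.3371 + ω·-0.5418 = -0.4681
  z: GS value = (-2 - (-1)·-0.0146 - (3)·-0.4681) / (7) = -0.0872;  z ← (1−ω)·-0.0969 + ω·-0.0872 = -0.0907

(-0.0146, -0.4681, -0.0907)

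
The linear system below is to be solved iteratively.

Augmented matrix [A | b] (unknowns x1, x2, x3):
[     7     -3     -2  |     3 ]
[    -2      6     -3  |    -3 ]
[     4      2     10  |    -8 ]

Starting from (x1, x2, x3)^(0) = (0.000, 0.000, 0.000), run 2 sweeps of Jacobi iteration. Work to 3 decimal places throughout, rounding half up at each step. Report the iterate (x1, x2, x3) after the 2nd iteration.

(-0.014, -0.757, -0.872)

Iteration 1:
  x1 = (3 - (-3)·0.000 - (-2)·0.000) / (7) = 0.429
  x2 = (-3 - (-2)·0.000 - (-3)·0.000) / (6) = -0.500
  x3 = (-8 - (4)·0.000 - (2)·0.000) / (10) = -0.800
Iteration 2:
  x1 = (3 - (-3)·-0.500 - (-2)·-0.800) / (7) = -0.014
  x2 = (-3 - (-2)·0.429 - (-3)·-0.800) / (6) = -0.757
  x3 = (-8 - (4)·0.429 - (2)·-0.500) / (10) = -0.872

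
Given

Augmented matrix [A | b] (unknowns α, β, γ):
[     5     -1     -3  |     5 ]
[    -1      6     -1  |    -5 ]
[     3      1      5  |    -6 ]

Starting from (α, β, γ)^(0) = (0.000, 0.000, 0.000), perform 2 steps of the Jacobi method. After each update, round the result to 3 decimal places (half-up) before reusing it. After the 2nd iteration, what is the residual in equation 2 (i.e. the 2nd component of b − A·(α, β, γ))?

Iteration 1:
  α = (5 - (-1)·0.000 - (-3)·0.000) / (5) = 1.000
  β = (-5 - (-1)·0.000 - (-1)·0.000) / (6) = -0.833
  γ = (-6 - (3)·0.000 - (1)·0.000) / (5) = -1.200
Iteration 2:
  α = (5 - (-1)·-0.833 - (-3)·-1.200) / (5) = 0.113
  β = (-5 - (-1)·1.000 - (-1)·-1.200) / (6) = -0.867
  γ = (-6 - (3)·1.000 - (1)·-0.833) / (5) = -1.633
Residual b − A·x = (-1.331, -1.318, 2.693)

-1.318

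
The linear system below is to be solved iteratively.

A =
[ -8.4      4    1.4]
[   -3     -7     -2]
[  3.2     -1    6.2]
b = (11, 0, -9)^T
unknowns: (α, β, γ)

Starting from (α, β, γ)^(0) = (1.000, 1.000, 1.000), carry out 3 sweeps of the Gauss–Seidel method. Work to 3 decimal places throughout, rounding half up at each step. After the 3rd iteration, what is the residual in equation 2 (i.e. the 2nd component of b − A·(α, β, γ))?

-0.699

Iteration 1:
  α = (11 - (4)·1.000 - (1.4)·1.000) / (-8.4) = -0.667
  β = (0 - (-3)·-0.667 - (-2)·1.000) / (-7) = 0.000
  γ = (-9 - (3.2)·-0.667 - (-1)·0.000) / (6.2) = -1.107
Iteration 2:
  α = (11 - (4)·0.000 - (1.4)·-1.107) / (-8.4) = -1.494
  β = (0 - (-3)·-1.494 - (-2)·-1.107) / (-7) = 0.957
  γ = (-9 - (3.2)·-1.494 - (-1)·0.957) / (6.2) = -0.526
Iteration 3:
  α = (11 - (4)·0.957 - (1.4)·-0.526) / (-8.4) = -0.941
  β = (0 - (-3)·-0.941 - (-2)·-0.526) / (-7) = 0.554
  γ = (-9 - (3.2)·-0.941 - (-1)·0.554) / (6.2) = -0.877
Residual b − A·x = (2.107, -0.699, 0.003)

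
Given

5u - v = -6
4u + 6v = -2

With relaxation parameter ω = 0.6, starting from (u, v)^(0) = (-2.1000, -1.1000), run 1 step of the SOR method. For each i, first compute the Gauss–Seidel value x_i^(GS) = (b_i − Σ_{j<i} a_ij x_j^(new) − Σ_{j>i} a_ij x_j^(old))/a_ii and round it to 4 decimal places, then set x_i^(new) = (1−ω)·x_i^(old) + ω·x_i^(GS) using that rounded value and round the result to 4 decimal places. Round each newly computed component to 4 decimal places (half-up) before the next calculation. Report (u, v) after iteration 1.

(-1.6920, 0.0368)

Iteration 1:
  u: GS value = (-6 - (-1)·-1.1000) / (5) = -1.4200;  u ← (1−ω)·-2.1000 + ω·-1.4200 = -1.6920
  v: GS value = (-2 - (4)·-1.6920) / (6) = 0.7947;  v ← (1−ω)·-1.1000 + ω·0.7947 = 0.0368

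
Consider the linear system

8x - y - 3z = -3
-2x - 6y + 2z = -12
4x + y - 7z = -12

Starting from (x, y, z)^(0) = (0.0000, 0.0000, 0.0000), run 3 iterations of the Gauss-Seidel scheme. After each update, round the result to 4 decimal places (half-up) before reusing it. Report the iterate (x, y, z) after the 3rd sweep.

Iteration 1:
  x = (-3 - (-1)·0.0000 - (-3)·0.0000) / (8) = -0.3750
  y = (-12 - (-2)·-0.3750 - (2)·0.0000) / (-6) = 2.1250
  z = (-12 - (4)·-0.3750 - (1)·2.1250) / (-7) = 1.8036
Iteration 2:
  x = (-3 - (-1)·2.1250 - (-3)·1.8036) / (8) = 0.5670
  y = (-12 - (-2)·0.5670 - (2)·1.8036) / (-6) = 2.4122
  z = (-12 - (4)·0.5670 - (1)·2.4122) / (-7) = 2.3829
Iteration 3:
  x = (-3 - (-1)·2.4122 - (-3)·2.3829) / (8) = 0.8201
  y = (-12 - (-2)·0.8201 - (2)·2.3829) / (-6) = 2.5209
  z = (-12 - (4)·0.8201 - (1)·2.5209) / (-7) = 2.5430

(0.8201, 2.5209, 2.5430)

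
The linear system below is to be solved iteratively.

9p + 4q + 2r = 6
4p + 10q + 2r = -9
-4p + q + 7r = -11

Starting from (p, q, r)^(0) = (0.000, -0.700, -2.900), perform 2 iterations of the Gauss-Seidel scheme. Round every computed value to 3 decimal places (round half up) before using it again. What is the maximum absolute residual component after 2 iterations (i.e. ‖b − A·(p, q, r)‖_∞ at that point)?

1.636

Iteration 1:
  p = (6 - (4)·-0.700 - (2)·-2.900) / (9) = 1.622
  q = (-9 - (4)·1.622 - (2)·-2.900) / (10) = -0.969
  r = (-11 - (-4)·1.622 - (1)·-0.969) / (7) = -0.506
Iteration 2:
  p = (6 - (4)·-0.969 - (2)·-0.506) / (9) = 1.210
  q = (-9 - (4)·1.210 - (2)·-0.506) / (10) = -1.283
  r = (-11 - (-4)·1.210 - (1)·-1.283) / (7) = -0.697
Residual b − A·x = (1.636, 0.384, 0.002); ∞-norm = 1.636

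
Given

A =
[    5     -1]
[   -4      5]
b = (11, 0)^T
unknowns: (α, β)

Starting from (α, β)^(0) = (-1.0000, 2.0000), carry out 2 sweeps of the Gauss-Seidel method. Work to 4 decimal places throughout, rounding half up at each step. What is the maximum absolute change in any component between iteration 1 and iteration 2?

0.0160

Iteration 1:
  α = (11 - (-1)·2.0000) / (5) = 2.6000
  β = (0 - (-4)·2.6000) / (5) = 2.0800
Iteration 2:
  α = (11 - (-1)·2.0800) / (5) = 2.6160
  β = (0 - (-4)·2.6160) / (5) = 2.0928
Change: (0.0160, 0.0128) → max |·| = 0.0160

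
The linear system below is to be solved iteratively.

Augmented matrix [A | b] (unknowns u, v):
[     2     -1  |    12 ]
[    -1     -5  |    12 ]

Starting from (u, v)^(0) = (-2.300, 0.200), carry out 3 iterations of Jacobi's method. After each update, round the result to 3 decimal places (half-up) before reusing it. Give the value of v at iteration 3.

Iteration 1:
  u = (12 - (-1)·0.200) / (2) = 6.100
  v = (12 - (-1)·-2.300) / (-5) = -1.940
Iteration 2:
  u = (12 - (-1)·-1.940) / (2) = 5.030
  v = (12 - (-1)·6.100) / (-5) = -3.620
Iteration 3:
  u = (12 - (-1)·-3.620) / (2) = 4.190
  v = (12 - (-1)·5.030) / (-5) = -3.406

-3.406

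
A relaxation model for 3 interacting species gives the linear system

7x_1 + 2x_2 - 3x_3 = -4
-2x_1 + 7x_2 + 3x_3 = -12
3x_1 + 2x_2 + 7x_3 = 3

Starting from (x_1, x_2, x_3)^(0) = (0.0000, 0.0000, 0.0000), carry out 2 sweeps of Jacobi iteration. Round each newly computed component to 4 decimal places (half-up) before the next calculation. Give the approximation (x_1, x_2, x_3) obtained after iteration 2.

(0.1021, -2.0612, 1.1633)

Iteration 1:
  x_1 = (-4 - (2)·0.0000 - (-3)·0.0000) / (7) = -0.5714
  x_2 = (-12 - (-2)·0.0000 - (3)·0.0000) / (7) = -1.7143
  x_3 = (3 - (3)·0.0000 - (2)·0.0000) / (7) = 0.4286
Iteration 2:
  x_1 = (-4 - (2)·-1.7143 - (-3)·0.4286) / (7) = 0.1021
  x_2 = (-12 - (-2)·-0.5714 - (3)·0.4286) / (7) = -2.0612
  x_3 = (3 - (3)·-0.5714 - (2)·-1.7143) / (7) = 1.1633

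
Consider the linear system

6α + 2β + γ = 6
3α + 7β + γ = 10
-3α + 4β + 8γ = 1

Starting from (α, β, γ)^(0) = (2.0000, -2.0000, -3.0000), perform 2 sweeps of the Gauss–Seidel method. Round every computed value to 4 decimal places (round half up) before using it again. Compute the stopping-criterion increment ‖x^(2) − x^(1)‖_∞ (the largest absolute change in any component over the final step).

Iteration 1:
  α = (6 - (2)·-2.0000 - (1)·-3.0000) / (6) = 2.1667
  β = (10 - (3)·2.1667 - (1)·-3.0000) / (7) = 0.9286
  γ = (1 - (-3)·2.1667 - (4)·0.9286) / (8) = 0.4732
Iteration 2:
  α = (6 - (2)·0.9286 - (1)·0.4732) / (6) = 0.6116
  β = (10 - (3)·0.6116 - (1)·0.4732) / (7) = 1.0989
  γ = (1 - (-3)·0.6116 - (4)·1.0989) / (8) = -0.1951
Change: (-1.5551, 0.1703, -0.6683) → max |·| = 1.5551

1.5551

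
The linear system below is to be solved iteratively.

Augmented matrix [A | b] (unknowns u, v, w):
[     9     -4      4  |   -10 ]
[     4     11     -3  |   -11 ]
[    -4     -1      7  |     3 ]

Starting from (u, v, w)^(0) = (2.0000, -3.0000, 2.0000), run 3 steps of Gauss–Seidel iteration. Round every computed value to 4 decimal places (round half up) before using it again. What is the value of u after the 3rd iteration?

Iteration 1:
  u = (-10 - (-4)·-3.0000 - (4)·2.0000) / (9) = -3.3333
  v = (-11 - (4)·-3.3333 - (-3)·2.0000) / (11) = 0.7576
  w = (3 - (-4)·-3.3333 - (-1)·0.7576) / (7) = -1.3679
Iteration 2:
  u = (-10 - (-4)·0.7576 - (4)·-1.3679) / (9) = -0.1664
  v = (-11 - (4)·-0.1664 - (-3)·-1.3679) / (11) = -1.3126
  w = (3 - (-4)·-0.1664 - (-1)·-1.3126) / (7) = 0.1460
Iteration 3:
  u = (-10 - (-4)·-1.3126 - (4)·0.1460) / (9) = -1.7594
  v = (-11 - (4)·-1.7594 - (-3)·0.1460) / (11) = -0.3204
  w = (3 - (-4)·-1.7594 - (-1)·-0.3204) / (7) = -0.6226

-1.7594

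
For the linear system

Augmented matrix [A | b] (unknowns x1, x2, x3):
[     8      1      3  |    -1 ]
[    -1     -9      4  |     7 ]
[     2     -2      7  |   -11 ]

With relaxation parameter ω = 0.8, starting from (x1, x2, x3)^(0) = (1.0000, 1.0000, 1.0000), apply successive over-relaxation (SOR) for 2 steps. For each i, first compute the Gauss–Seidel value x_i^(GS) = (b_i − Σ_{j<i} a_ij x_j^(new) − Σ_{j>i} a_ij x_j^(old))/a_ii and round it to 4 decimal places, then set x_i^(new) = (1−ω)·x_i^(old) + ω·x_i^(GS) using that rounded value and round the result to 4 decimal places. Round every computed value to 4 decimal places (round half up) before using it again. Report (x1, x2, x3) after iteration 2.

Iteration 1:
  x1: GS value = (-1 - (1)·1.0000 - (3)·1.0000) / (8) = -0.6250;  x1 ← (1−ω)·1.0000 + ω·-0.6250 = -0.3000
  x2: GS value = (7 - (-1)·-0.3000 - (4)·1.0000) / (-9) = -0.3000;  x2 ← (1−ω)·1.0000 + ω·-0.3000 = -0.0400
  x3: GS value = (-11 - (2)·-0.3000 - (-2)·-0.0400) / (7) = -1.4971;  x3 ← (1−ω)·1.0000 + ω·-1.4971 = -0.9977
Iteration 2:
  x1: GS value = (-1 - (1)·-0.0400 - (3)·-0.9977) / (8) = 0.2541;  x1 ← (1−ω)·-0.3000 + ω·0.2541 = 0.1433
  x2: GS value = (7 - (-1)·0.1433 - (4)·-0.9977) / (-9) = -1.2371;  x2 ← (1−ω)·-0.0400 + ω·-1.2371 = -0.9977
  x3: GS value = (-11 - (2)·0.1433 - (-2)·-0.9977) / (7) = -1.8974;  x3 ← (1−ω)·-0.9977 + ω·-1.8974 = -1.7175

(0.1433, -0.9977, -1.7175)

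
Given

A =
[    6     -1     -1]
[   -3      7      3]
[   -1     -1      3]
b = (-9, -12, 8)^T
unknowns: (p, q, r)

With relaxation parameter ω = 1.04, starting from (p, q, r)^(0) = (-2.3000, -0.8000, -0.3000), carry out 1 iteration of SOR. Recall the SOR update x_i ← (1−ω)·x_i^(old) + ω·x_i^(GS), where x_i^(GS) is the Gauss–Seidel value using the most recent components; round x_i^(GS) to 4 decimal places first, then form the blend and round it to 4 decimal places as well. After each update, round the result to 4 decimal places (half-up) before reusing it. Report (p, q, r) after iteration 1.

Iteration 1:
  p: GS value = (-9 - (-1)·-0.8000 - (-1)·-0.3000) / (6) = -1.6833;  p ← (1−ω)·-2.3000 + ω·-1.6833 = -1.6586
  q: GS value = (-12 - (-3)·-1.6586 - (3)·-0.3000) / (7) = -2.2965;  q ← (1−ω)·-0.8000 + ω·-2.2965 = -2.3564
  r: GS value = (8 - (-1)·-1.6586 - (-1)·-2.3564) / (3) = 1.3283;  r ← (1−ω)·-0.3000 + ω·1.3283 = 1.3934

(-1.6586, -2.3564, 1.3934)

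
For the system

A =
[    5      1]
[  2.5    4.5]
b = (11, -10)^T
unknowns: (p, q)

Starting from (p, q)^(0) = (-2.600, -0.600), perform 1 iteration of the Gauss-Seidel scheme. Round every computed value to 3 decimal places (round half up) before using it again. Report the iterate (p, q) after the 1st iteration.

Iteration 1:
  p = (11 - (1)·-0.600) / (5) = 2.320
  q = (-10 - (2.5)·2.320) / (4.5) = -3.511

(2.320, -3.511)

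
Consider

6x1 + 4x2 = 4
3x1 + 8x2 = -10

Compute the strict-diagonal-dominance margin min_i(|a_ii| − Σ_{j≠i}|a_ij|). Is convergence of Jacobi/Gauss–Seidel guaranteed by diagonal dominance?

2

row 1: |6| − (4) = 2
row 2: |8| − (3) = 5
minimum over rows = 2 → strictly diagonally dominant (convergence guaranteed)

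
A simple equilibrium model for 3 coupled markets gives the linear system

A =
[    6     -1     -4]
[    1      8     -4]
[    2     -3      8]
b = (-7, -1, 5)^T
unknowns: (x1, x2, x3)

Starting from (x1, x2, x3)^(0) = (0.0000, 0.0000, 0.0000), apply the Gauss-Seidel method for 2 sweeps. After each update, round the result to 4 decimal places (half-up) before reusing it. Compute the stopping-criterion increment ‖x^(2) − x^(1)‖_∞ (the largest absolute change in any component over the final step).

0.6198

Iteration 1:
  x1 = (-7 - (-1)·0.0000 - (-4)·0.0000) / (6) = -1.1667
  x2 = (-1 - (1)·-1.1667 - (-4)·0.0000) / (8) = 0.0208
  x3 = (5 - (2)·-1.1667 - (-3)·0.0208) / (8) = 0.9245
Iteration 2:
  x1 = (-7 - (-1)·0.0208 - (-4)·0.9245) / (6) = -0.5469
  x2 = (-1 - (1)·-0.5469 - (-4)·0.9245) / (8) = 0.4056
  x3 = (5 - (2)·-0.5469 - (-3)·0.4056) / (8) = 0.9138
Change: (0.6198, 0.3848, -0.0107) → max |·| = 0.6198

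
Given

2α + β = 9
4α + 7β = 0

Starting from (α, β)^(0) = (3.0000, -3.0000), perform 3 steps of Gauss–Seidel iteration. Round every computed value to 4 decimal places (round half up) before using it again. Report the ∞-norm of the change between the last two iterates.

0.0612

Iteration 1:
  α = (9 - (1)·-3.0000) / (2) = 6.0000
  β = (0 - (4)·6.0000) / (7) = -3.4286
Iteration 2:
  α = (9 - (1)·-3.4286) / (2) = 6.2143
  β = (0 - (4)·6.2143) / (7) = -3.5510
Iteration 3:
  α = (9 - (1)·-3.5510) / (2) = 6.2755
  β = (0 - (4)·6.2755) / (7) = -3.5860
Change: (0.0612, -0.0350) → max |·| = 0.0612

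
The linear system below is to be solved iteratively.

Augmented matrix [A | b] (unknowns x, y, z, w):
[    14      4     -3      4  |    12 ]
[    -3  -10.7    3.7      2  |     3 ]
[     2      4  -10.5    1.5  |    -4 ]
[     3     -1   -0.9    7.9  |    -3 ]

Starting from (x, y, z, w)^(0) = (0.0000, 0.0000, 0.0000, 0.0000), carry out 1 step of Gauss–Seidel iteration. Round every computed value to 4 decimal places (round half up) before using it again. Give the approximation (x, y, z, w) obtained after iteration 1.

(0.8571, -0.5207, 0.3458, -0.7317)

Iteration 1:
  x = (12 - (4)·0.0000 - (-3)·0.0000 - (4)·0.0000) / (14) = 0.8571
  y = (3 - (-3)·0.8571 - (3.7)·0.0000 - (2)·0.0000) / (-10.7) = -0.5207
  z = (-4 - (2)·0.8571 - (4)·-0.5207 - (1.5)·0.0000) / (-10.5) = 0.3458
  w = (-3 - (3)·0.8571 - (-1)·-0.5207 - (-0.9)·0.3458) / (7.9) = -0.7317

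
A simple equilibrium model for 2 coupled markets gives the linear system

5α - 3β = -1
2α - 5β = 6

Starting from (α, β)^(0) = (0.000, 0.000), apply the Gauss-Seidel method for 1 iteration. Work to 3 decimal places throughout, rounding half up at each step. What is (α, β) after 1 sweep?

(-0.200, -1.280)

Iteration 1:
  α = (-1 - (-3)·0.000) / (5) = -0.200
  β = (6 - (2)·-0.200) / (-5) = -1.280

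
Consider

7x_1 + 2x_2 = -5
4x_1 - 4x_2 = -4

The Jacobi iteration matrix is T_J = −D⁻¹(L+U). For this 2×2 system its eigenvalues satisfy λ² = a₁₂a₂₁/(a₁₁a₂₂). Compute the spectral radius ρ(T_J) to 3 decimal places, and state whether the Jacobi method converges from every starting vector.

a₁₂a₂₁/(a₁₁a₂₂) = (2)·(4) / ((7)·(-4)) = -0.285714
ρ = √|-0.285714| = √0.285714 = 0.535
ρ < 1, so Jacobi converges

0.535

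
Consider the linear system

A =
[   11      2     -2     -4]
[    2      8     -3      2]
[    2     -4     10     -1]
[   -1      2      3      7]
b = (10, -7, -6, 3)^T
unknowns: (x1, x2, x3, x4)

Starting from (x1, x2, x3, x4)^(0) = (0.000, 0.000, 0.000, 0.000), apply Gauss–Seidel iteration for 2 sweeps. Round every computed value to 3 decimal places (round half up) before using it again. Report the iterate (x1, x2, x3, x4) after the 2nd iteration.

(1.395, -2.032, -1.552, 1.874)

Iteration 1:
  x1 = (10 - (2)·0.000 - (-2)·0.000 - (-4)·0.000) / (11) = 0.909
  x2 = (-7 - (2)·0.909 - (-3)·0.000 - (2)·0.000) / (8) = -1.102
  x3 = (-6 - (2)·0.909 - (-4)·-1.102 - (-1)·0.000) / (10) = -1.223
  x4 = (3 - (-1)·0.909 - (2)·-1.102 - (3)·-1.223) / (7) = 1.397
Iteration 2:
  x1 = (10 - (2)·-1.102 - (-2)·-1.223 - (-4)·1.397) / (11) = 1.395
  x2 = (-7 - (2)·1.395 - (-3)·-1.223 - (2)·1.397) / (8) = -2.032
  x3 = (-6 - (2)·1.395 - (-4)·-2.032 - (-1)·1.397) / (10) = -1.552
  x4 = (3 - (-1)·1.395 - (2)·-2.032 - (3)·-1.552) / (7) = 1.874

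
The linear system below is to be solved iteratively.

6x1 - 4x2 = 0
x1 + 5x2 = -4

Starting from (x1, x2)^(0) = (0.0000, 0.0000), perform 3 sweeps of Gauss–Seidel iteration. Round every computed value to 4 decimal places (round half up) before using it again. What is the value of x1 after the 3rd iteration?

Iteration 1:
  x1 = (0 - (-4)·0.0000) / (6) = 0.0000
  x2 = (-4 - (1)·0.0000) / (5) = -0.8000
Iteration 2:
  x1 = (0 - (-4)·-0.8000) / (6) = -0.5333
  x2 = (-4 - (1)·-0.5333) / (5) = -0.6933
Iteration 3:
  x1 = (0 - (-4)·-0.6933) / (6) = -0.4622
  x2 = (-4 - (1)·-0.4622) / (5) = -0.7076

-0.4622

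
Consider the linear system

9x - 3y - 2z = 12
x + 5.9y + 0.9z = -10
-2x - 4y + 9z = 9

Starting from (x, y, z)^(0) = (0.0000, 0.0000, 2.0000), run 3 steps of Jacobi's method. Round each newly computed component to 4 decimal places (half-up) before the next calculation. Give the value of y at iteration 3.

Iteration 1:
  x = (12 - (-3)·0.0000 - (-2)·2.0000) / (9) = 1.7778
  y = (-10 - (1)·0.0000 - (0.9)·2.0000) / (5.9) = -2.0000
  z = (9 - (-2)·0.0000 - (-4)·0.0000) / (9) = 1.0000
Iteration 2:
  x = (12 - (-3)·-2.0000 - (-2)·1.0000) / (9) = 0.8889
  y = (-10 - (1)·1.7778 - (0.9)·1.0000) / (5.9) = -2.1488
  z = (9 - (-2)·1.7778 - (-4)·-2.0000) / (9) = 0.5062
Iteration 3:
  x = (12 - (-3)·-2.1488 - (-2)·0.5062) / (9) = 0.7296
  y = (-10 - (1)·0.8889 - (0.9)·0.5062) / (5.9) = -1.9228
  z = (9 - (-2)·0.8889 - (-4)·-2.1488) / (9) = 0.2425

-1.9228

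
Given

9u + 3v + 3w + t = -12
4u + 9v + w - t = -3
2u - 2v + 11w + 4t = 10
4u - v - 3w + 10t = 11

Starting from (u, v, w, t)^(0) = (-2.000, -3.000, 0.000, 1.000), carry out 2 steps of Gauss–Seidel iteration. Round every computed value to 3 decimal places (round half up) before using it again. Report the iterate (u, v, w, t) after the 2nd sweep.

(-1.695, 0.513, 0.779, 2.063)

Iteration 1:
  u = (-12 - (3)·-3.000 - (3)·0.000 - (1)·1.000) / (9) = -0.444
  v = (-3 - (4)·-0.444 - (1)·0.000 - (-1)·1.000) / (9) = -0.025
  w = (10 - (2)·-0.444 - (-2)·-0.025 - (4)·1.000) / (11) = 0.622
  t = (11 - (4)·-0.444 - (-1)·-0.025 - (-3)·0.622) / (10) = 1.462
Iteration 2:
  u = (-12 - (3)·-0.025 - (3)·0.622 - (1)·1.462) / (9) = -1.695
  v = (-3 - (4)·-1.695 - (1)·0.622 - (-1)·1.462) / (9) = 0.513
  w = (10 - (2)·-1.695 - (-2)·0.513 - (4)·1.462) / (11) = 0.779
  t = (11 - (4)·-1.695 - (-1)·0.513 - (-3)·0.779) / (10) = 2.063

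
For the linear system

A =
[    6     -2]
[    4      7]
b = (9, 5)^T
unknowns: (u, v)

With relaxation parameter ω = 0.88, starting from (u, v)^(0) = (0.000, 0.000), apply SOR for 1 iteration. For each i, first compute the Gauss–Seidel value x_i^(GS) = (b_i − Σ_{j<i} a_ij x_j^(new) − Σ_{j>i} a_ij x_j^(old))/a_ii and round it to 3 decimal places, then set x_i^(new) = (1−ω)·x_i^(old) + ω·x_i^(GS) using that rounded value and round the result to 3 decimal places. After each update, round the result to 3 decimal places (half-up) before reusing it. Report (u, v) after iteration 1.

Iteration 1:
  u: GS value = (9 - (-2)·0.000) / (6) = 1.500;  u ← (1−ω)·0.000 + ω·1.500 = 1.320
  v: GS value = (5 - (4)·1.320) / (7) = -0.040;  v ← (1−ω)·0.000 + ω·-0.040 = -0.035

(1.320, -0.035)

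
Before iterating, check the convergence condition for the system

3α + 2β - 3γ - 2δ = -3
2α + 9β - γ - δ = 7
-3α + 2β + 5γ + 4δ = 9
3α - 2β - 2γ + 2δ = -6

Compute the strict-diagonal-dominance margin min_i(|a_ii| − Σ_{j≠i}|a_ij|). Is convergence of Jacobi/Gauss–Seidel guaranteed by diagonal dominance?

-5

row 1: |3| − (2+3+2) = -4
row 2: |9| − (2+1+1) = 5
row 3: |5| − (3+2+4) = -4
row 4: |2| − (3+2+2) = -5
minimum over rows = -5 → not strictly diagonally dominant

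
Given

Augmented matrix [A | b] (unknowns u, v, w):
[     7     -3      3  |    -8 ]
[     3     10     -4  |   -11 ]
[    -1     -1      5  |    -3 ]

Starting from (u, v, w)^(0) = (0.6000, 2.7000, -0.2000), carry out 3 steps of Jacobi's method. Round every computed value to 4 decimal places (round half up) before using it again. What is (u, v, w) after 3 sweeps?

Iteration 1:
  u = (-8 - (-3)·2.7000 - (3)·-0.2000) / (7) = 0.1000
  v = (-11 - (3)·0.6000 - (-4)·-0.2000) / (10) = -1.3600
  w = (-3 - (-1)·0.6000 - (-1)·2.7000) / (5) = 0.0600
Iteration 2:
  u = (-8 - (-3)·-1.3600 - (3)·0.0600) / (7) = -1.7514
  v = (-11 - (3)·0.1000 - (-4)·0.0600) / (10) = -1.1060
  w = (-3 - (-1)·0.1000 - (-1)·-1.3600) / (5) = -0.8520
Iteration 3:
  u = (-8 - (-3)·-1.1060 - (3)·-0.8520) / (7) = -1.2517
  v = (-11 - (3)·-1.7514 - (-4)·-0.8520) / (10) = -0.9154
  w = (-3 - (-1)·-1.7514 - (-1)·-1.1060) / (5) = -1.1715

(-1.2517, -0.9154, -1.1715)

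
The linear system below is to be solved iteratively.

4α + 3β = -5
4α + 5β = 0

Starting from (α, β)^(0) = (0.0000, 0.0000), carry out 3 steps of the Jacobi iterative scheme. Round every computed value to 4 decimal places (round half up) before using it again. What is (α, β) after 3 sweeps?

(-2.0000, 1.0000)

Iteration 1:
  α = (-5 - (3)·0.0000) / (4) = -1.2500
  β = (0 - (4)·0.0000) / (5) = 0.0000
Iteration 2:
  α = (-5 - (3)·0.0000) / (4) = -1.2500
  β = (0 - (4)·-1.2500) / (5) = 1.0000
Iteration 3:
  α = (-5 - (3)·1.0000) / (4) = -2.0000
  β = (0 - (4)·-1.2500) / (5) = 1.0000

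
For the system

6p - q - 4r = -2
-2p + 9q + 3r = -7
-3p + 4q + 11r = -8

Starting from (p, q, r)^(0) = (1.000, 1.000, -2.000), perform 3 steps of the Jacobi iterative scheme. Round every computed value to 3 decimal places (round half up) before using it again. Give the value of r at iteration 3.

Iteration 1:
  p = (-2 - (-1)·1.000 - (-4)·-2.000) / (6) = -1.500
  q = (-7 - (-2)·1.000 - (3)·-2.000) / (9) = 0.111
  r = (-8 - (-3)·1.000 - (4)·1.000) / (11) = -0.818
Iteration 2:
  p = (-2 - (-1)·0.111 - (-4)·-0.818) / (6) = -0.860
  q = (-7 - (-2)·-1.500 - (3)·-0.818) / (9) = -0.838
  r = (-8 - (-3)·-1.500 - (4)·0.111) / (11) = -1.177
Iteration 3:
  p = (-2 - (-1)·-0.838 - (-4)·-1.177) / (6) = -1.258
  q = (-7 - (-2)·-0.860 - (3)·-1.177) / (9) = -0.577
  r = (-8 - (-3)·-0.860 - (4)·-0.838) / (11) = -0.657

-0.657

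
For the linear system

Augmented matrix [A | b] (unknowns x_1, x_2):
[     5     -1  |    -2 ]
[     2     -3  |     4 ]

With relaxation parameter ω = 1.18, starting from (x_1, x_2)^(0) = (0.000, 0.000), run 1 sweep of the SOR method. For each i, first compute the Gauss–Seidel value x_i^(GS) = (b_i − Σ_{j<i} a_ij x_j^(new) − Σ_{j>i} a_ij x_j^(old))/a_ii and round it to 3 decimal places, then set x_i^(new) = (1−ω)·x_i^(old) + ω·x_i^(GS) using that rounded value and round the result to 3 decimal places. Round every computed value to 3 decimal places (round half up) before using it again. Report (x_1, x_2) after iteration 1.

Iteration 1:
  x_1: GS value = (-2 - (-1)·0.000) / (5) = -0.400;  x_1 ← (1−ω)·0.000 + ω·-0.400 = -0.472
  x_2: GS value = (4 - (2)·-0.472) / (-3) = -1.648;  x_2 ← (1−ω)·0.000 + ω·-1.648 = -1.945

(-0.472, -1.945)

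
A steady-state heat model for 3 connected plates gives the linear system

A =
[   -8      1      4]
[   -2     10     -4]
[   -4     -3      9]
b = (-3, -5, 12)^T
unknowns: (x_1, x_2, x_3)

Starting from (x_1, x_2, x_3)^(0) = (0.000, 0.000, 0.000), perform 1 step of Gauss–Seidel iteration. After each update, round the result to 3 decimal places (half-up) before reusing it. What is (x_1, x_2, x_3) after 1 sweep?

(0.375, -0.425, 1.358)

Iteration 1:
  x_1 = (-3 - (1)·0.000 - (4)·0.000) / (-8) = 0.375
  x_2 = (-5 - (-2)·0.375 - (-4)·0.000) / (10) = -0.425
  x_3 = (12 - (-4)·0.375 - (-3)·-0.425) / (9) = 1.358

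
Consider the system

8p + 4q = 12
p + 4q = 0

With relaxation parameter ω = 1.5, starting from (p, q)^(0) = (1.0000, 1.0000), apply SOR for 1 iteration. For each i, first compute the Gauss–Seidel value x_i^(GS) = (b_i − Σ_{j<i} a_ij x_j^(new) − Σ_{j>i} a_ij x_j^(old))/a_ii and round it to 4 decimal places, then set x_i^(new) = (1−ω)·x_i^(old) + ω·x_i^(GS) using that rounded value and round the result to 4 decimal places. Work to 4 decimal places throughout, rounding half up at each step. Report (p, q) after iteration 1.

(1.0000, -0.8750)

Iteration 1:
  p: GS value = (12 - (4)·1.0000) / (8) = 1.0000;  p ← (1−ω)·1.0000 + ω·1.0000 = 1.0000
  q: GS value = (0 - (1)·1.0000) / (4) = -0.2500;  q ← (1−ω)·1.0000 + ω·-0.2500 = -0.8750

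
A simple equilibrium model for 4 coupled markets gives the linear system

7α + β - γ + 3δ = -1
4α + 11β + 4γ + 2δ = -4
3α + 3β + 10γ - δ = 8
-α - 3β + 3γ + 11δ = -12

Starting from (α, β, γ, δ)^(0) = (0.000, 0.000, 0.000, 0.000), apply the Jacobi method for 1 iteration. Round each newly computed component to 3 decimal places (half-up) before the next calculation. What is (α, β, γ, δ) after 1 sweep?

(-0.143, -0.364, 0.800, -1.091)

Iteration 1:
  α = (-1 - (1)·0.000 - (-1)·0.000 - (3)·0.000) / (7) = -0.143
  β = (-4 - (4)·0.000 - (4)·0.000 - (2)·0.000) / (11) = -0.364
  γ = (8 - (3)·0.000 - (3)·0.000 - (-1)·0.000) / (10) = 0.800
  δ = (-12 - (-1)·0.000 - (-3)·0.000 - (3)·0.000) / (11) = -1.091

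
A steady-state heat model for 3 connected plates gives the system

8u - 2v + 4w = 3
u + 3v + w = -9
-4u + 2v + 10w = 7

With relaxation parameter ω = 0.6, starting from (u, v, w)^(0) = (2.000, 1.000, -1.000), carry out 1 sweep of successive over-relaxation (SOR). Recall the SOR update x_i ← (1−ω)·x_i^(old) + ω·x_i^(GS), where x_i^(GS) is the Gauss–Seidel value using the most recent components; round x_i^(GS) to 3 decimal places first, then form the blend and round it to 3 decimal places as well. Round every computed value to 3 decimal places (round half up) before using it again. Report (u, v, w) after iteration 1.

(1.475, -1.495, 0.553)

Iteration 1:
  u: GS value = (3 - (-2)·1.000 - (4)·-1.000) / (8) = 1.125;  u ← (1−ω)·2.000 + ω·1.125 = 1.475
  v: GS value = (-9 - (1)·1.475 - (1)·-1.000) / (3) = -3.158;  v ← (1−ω)·1.000 + ω·-3.158 = -1.495
  w: GS value = (7 - (-4)·1.475 - (2)·-1.495) / (10) = 1.589;  w ← (1−ω)·-1.000 + ω·1.589 = 0.553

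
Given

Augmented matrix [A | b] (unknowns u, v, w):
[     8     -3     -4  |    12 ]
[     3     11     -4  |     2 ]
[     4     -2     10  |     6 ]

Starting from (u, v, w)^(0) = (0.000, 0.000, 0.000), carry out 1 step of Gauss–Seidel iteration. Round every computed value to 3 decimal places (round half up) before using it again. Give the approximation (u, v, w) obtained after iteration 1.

(1.500, -0.227, -0.045)

Iteration 1:
  u = (12 - (-3)·0.000 - (-4)·0.000) / (8) = 1.500
  v = (2 - (3)·1.500 - (-4)·0.000) / (11) = -0.227
  w = (6 - (4)·1.500 - (-2)·-0.227) / (10) = -0.045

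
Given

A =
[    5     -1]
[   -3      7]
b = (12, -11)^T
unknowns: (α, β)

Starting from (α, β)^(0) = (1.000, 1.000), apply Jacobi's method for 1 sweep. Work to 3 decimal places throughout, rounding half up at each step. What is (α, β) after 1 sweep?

(2.600, -1.143)

Iteration 1:
  α = (12 - (-1)·1.000) / (5) = 2.600
  β = (-11 - (-3)·1.000) / (7) = -1.143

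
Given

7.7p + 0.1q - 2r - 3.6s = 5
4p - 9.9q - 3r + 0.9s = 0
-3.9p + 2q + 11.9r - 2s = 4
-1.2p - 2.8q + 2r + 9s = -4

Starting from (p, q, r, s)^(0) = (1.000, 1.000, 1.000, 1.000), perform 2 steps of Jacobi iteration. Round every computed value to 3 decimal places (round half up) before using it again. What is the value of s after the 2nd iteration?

Iteration 1:
  p = (5 - (0.1)·1.000 - (-2)·1.000 - (-3.6)·1.000) / (7.7) = 1.364
  q = (0 - (4)·1.000 - (-3)·1.000 - (0.9)·1.000) / (-9.9) = 0.192
  r = (4 - (-3.9)·1.000 - (2)·1.000 - (-2)·1.000) / (11.9) = 0.664
  s = (-4 - (-1.2)·1.000 - (-2.8)·1.000 - (2)·1.000) / (9) = -0.222
Iteration 2:
  p = (5 - (0.1)·0.192 - (-2)·0.664 - (-3.6)·-0.222) / (7.7) = 0.716
  q = (0 - (4)·1.364 - (-3)·0.664 - (0.9)·-0.222) / (-9.9) = 0.330
  r = (4 - (-3.9)·1.364 - (2)·0.192 - (-2)·-0.222) / (11.9) = 0.714
  s = (-4 - (-1.2)·1.364 - (-2.8)·0.192 - (2)·0.664) / (9) = -0.350

-0.350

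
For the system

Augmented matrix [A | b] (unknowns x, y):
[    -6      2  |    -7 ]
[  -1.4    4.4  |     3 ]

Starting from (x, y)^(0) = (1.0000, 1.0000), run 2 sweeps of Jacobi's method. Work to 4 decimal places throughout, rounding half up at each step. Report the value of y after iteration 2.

Iteration 1:
  x = (-7 - (2)·1.0000) / (-6) = 1.5000
  y = (3 - (-1.4)·1.0000) / (4.4) = 1.0000
Iteration 2:
  x = (-7 - (2)·1.0000) / (-6) = 1.5000
  y = (3 - (-1.4)·1.5000) / (4.4) = 1.1591

1.1591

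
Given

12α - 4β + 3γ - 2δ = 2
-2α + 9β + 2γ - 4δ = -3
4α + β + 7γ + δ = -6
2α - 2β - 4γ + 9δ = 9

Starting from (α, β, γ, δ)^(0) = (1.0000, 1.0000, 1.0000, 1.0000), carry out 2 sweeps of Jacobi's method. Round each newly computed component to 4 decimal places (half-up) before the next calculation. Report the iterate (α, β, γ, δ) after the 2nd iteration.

(0.8730, 0.7822, -1.3175, 0.1702)

Iteration 1:
  α = (2 - (-4)·1.0000 - (3)·1.0000 - (-2)·1.0000) / (12) = 0.4167
  β = (-3 - (-2)·1.0000 - (2)·1.0000 - (-4)·1.0000) / (9) = 0.1111
  γ = (-6 - (4)·1.0000 - (1)·1.0000 - (1)·1.0000) / (7) = -1.7143
  δ = (9 - (2)·1.0000 - (-2)·1.0000 - (-4)·1.0000) / (9) = 1.4444
Iteration 2:
  α = (2 - (-4)·0.1111 - (3)·-1.7143 - (-2)·1.4444) / (12) = 0.8730
  β = (-3 - (-2)·0.4167 - (2)·-1.7143 - (-4)·1.4444) / (9) = 0.7822
  γ = (-6 - (4)·0.4167 - (1)·0.1111 - (1)·1.4444) / (7) = -1.3175
  δ = (9 - (2)·0.4167 - (-2)·0.1111 - (-4)·-1.7143) / (9) = 0.1702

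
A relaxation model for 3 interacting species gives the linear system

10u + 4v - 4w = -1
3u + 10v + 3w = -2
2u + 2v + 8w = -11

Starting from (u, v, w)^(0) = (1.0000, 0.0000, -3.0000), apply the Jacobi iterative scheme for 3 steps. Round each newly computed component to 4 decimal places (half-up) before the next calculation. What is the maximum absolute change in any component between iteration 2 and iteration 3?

Iteration 1:
  u = (-1 - (4)·0.0000 - (-4)·-3.0000) / (10) = -1.3000
  v = (-2 - (3)·1.0000 - (3)·-3.0000) / (10) = 0.4000
  w = (-11 - (2)·1.0000 - (2)·0.0000) / (8) = -1.6250
Iteration 2:
  u = (-1 - (4)·0.4000 - (-4)·-1.6250) / (10) = -0.9100
  v = (-2 - (3)·-1.3000 - (3)·-1.6250) / (10) = 0.6775
  w = (-11 - (2)·-1.3000 - (2)·0.4000) / (8) = -1.1500
Iteration 3:
  u = (-1 - (4)·0.6775 - (-4)·-1.1500) / (10) = -0.8310
  v = (-2 - (3)·-0.9100 - (3)·-1.1500) / (10) = 0.4180
  w = (-11 - (2)·-0.9100 - (2)·0.6775) / (8) = -1.3169
Change: (0.0790, -0.2595, -0.1669) → max |·| = 0.2595

0.2595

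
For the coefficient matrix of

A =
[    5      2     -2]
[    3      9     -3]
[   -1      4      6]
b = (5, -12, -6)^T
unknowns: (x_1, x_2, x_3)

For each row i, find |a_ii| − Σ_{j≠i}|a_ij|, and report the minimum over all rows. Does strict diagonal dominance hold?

1

row 1: |5| − (2+2) = 1
row 2: |9| − (3+3) = 3
row 3: |6| − (1+4) = 1
minimum over rows = 1 → strictly diagonally dominant (convergence guaranteed)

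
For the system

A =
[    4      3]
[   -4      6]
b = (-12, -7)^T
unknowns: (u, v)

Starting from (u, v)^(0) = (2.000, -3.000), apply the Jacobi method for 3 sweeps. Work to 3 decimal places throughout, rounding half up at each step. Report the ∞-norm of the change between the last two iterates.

Iteration 1:
  u = (-12 - (3)·-3.000) / (4) = -0.750
  v = (-7 - (-4)·2.000) / (6) = 0.167
Iteration 2:
  u = (-12 - (3)·0.167) / (4) = -3.125
  v = (-7 - (-4)·-0.750) / (6) = -1.667
Iteration 3:
  u = (-12 - (3)·-1.667) / (4) = -1.750
  v = (-7 - (-4)·-3.125) / (6) = -3.250
Change: (1.375, -1.583) → max |·| = 1.583

1.583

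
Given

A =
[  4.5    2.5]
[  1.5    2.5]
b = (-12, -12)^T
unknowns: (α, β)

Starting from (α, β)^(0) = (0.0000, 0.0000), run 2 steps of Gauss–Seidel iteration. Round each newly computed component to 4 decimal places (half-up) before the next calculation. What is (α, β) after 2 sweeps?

Iteration 1:
  α = (-12 - (2.5)·0.0000) / (4.5) = -2.6667
  β = (-12 - (1.5)·-2.6667) / (2.5) = -3.2000
Iteration 2:
  α = (-12 - (2.5)·-3.2000) / (4.5) = -0.8889
  β = (-12 - (1.5)·-0.8889) / (2.5) = -4.2667

(-0.8889, -4.2667)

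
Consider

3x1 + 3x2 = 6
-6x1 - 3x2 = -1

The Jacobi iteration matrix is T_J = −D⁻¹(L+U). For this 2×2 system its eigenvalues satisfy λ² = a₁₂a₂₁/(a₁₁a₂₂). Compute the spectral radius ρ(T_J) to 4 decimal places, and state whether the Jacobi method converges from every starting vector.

1.4142

a₁₂a₂₁/(a₁₁a₂₂) = (3)·(-6) / ((3)·(-3)) = 2.000000
ρ = √|2.000000| = √2.000000 = 1.4142
ρ > 1, so Jacobi diverges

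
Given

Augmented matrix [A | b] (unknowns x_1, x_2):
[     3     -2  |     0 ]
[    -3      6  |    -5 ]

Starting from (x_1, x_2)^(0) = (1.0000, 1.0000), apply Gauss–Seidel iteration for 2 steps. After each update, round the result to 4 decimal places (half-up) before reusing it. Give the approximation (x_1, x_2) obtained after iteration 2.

Iteration 1:
  x_1 = (0 - (-2)·1.0000) / (3) = 0.6667
  x_2 = (-5 - (-3)·0.6667) / (6) = -0.5000
Iteration 2:
  x_1 = (0 - (-2)·-0.5000) / (3) = -0.3333
  x_2 = (-5 - (-3)·-0.3333) / (6) = -1.0000

(-0.3333, -1.0000)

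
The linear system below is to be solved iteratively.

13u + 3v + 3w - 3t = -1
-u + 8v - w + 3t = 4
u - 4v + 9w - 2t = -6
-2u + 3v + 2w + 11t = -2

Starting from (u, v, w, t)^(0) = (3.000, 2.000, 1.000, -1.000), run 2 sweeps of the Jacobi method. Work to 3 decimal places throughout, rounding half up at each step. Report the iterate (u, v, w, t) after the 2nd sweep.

Iteration 1:
  u = (-1 - (3)·2.000 - (3)·1.000 - (-3)·-1.000) / (13) = -1.000
  v = (4 - (-1)·3.000 - (-1)·1.000 - (3)·-1.000) / (8) = 1.375
  w = (-6 - (1)·3.000 - (-4)·2.000 - (-2)·-1.000) / (9) = -0.333
  t = (-2 - (-2)·3.000 - (3)·2.000 - (2)·1.000) / (11) = -0.364
Iteration 2:
  u = (-1 - (3)·1.375 - (3)·-0.333 - (-3)·-0.364) / (13) = -0.401
  v = (4 - (-1)·-1.000 - (-1)·-0.333 - (3)·-0.364) / (8) = 0.470
  w = (-6 - (1)·-1.000 - (-4)·1.375 - (-2)·-0.364) / (9) = -0.025
  t = (-2 - (-2)·-1.000 - (3)·1.375 - (2)·-0.333) / (11) = -0.678

(-0.401, 0.470, -0.025, -0.678)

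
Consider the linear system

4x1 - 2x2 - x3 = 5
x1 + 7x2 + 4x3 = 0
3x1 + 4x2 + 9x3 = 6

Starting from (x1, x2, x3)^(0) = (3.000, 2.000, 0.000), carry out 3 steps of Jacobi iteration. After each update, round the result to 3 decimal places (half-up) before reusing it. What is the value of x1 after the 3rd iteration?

1.465

Iteration 1:
  x1 = (5 - (-2)·2.000 - (-1)·0.000) / (4) = 2.250
  x2 = (0 - (1)·3.000 - (4)·0.000) / (7) = -0.429
  x3 = (6 - (3)·3.000 - (4)·2.000) / (9) = -1.222
Iteration 2:
  x1 = (5 - (-2)·-0.429 - (-1)·-1.222) / (4) = 0.730
  x2 = (0 - (1)·2.250 - (4)·-1.222) / (7) = 0.377
  x3 = (6 - (3)·2.250 - (4)·-0.429) / (9) = 0.107
Iteration 3:
  x1 = (5 - (-2)·0.377 - (-1)·0.107) / (4) = 1.465
  x2 = (0 - (1)·0.730 - (4)·0.107) / (7) = -0.165
  x3 = (6 - (3)·0.730 - (4)·0.377) / (9) = 0.256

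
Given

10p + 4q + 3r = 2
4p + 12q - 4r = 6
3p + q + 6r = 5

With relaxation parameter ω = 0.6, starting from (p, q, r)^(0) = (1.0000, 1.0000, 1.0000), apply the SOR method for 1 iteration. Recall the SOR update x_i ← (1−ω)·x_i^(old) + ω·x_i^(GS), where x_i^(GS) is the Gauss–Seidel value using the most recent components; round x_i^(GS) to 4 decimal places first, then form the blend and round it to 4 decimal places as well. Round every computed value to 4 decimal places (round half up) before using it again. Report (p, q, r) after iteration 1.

Iteration 1:
  p: GS value = (2 - (4)·1.0000 - (3)·1.0000) / (10) = -0.5000;  p ← (1−ω)·1.0000 + ω·-0.5000 = 0.1000
  q: GS value = (6 - (4)·0.1000 - (-4)·1.0000) / (12) = 0.8000;  q ← (1−ω)·1.0000 + ω·0.8000 = 0.8800
  r: GS value = (5 - (3)·0.1000 - (1)·0.8800) / (6) = 0.6367;  r ← (1−ω)·1.0000 + ω·0.6367 = 0.7820

(0.1000, 0.8800, 0.7820)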